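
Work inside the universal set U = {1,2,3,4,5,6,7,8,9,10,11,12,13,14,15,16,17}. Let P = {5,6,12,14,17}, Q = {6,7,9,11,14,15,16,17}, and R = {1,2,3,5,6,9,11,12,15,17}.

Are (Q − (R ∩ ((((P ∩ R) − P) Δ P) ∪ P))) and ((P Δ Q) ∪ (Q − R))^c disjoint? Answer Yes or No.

P ∩ R = {5,6,12,17}
(P ∩ R) − P = {}
((P ∩ R) − P) Δ P = {5,6,12,14,17}
(((P ∩ R) − P) Δ P) ∪ P = {5,6,12,14,17}
R ∩ ((((P ∩ R) − P) Δ P) ∪ P) = {5,6,12,17}
Q − (R ∩ ((((P ∩ R) − P) Δ P) ∪ P)) = {7,9,11,14,15,16}
P Δ Q = {5,7,9,11,12,15,16}
Q − R = {7,14,16}
(P Δ Q) ∪ (Q − R) = {5,7,9,11,12,14,15,16}
((P Δ Q) ∪ (Q − R))^c = {1,2,3,4,6,8,10,13,17}
{7,9,11,14,15,16} and {1,2,3,4,6,8,10,13,17} share no elements.

Yes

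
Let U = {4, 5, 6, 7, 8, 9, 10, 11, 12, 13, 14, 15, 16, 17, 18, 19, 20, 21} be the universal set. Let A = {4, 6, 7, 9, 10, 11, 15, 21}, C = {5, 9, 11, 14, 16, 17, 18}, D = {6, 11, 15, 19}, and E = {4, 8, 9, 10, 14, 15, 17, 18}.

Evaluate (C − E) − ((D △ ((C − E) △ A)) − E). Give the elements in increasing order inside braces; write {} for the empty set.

{}

C − E = {5, 11, 16}
(C − E) △ A = {4, 5, 6, 7, 9, 10, 15, 16, 21}
D △ ((C − E) △ A) = {4, 5, 7, 9, 10, 11, 16, 19, 21}
(D △ ((C − E) △ A)) − E = {5, 7, 11, 16, 19, 21}
(C − E) − ((D △ ((C − E) △ A)) − E) = {}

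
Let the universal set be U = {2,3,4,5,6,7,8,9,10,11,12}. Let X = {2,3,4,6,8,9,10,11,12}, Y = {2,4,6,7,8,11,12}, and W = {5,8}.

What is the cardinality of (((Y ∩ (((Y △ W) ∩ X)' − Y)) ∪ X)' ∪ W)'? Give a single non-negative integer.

8

Y △ W = {2,4,5,6,7,11,12}
(Y △ W) ∩ X = {2,4,6,11,12}
((Y △ W) ∩ X)' = {3,5,7,8,9,10}
((Y △ W) ∩ X)' − Y = {3,5,9,10}
Y ∩ (((Y △ W) ∩ X)' − Y) = {}
(Y ∩ (((Y △ W) ∩ X)' − Y)) ∪ X = {2,3,4,6,8,9,10,11,12}
((Y ∩ (((Y △ W) ∩ X)' − Y)) ∪ X)' = {5,7}
((Y ∩ (((Y △ W) ∩ X)' − Y)) ∪ X)' ∪ W = {5,7,8}
(((Y ∩ (((Y △ W) ∩ X)' − Y)) ∪ X)' ∪ W)' = {2,3,4,6,9,10,11,12}
|(((Y ∩ (((Y △ W) ∩ X)' − Y)) ∪ X)' ∪ W)'| = 8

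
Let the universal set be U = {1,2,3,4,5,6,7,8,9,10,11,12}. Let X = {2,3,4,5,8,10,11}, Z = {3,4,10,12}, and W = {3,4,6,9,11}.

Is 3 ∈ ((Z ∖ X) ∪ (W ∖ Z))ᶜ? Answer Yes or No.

3 ∈ Z and 3 ∈ X, so 3 ∉ Z ∖ X
3 ∈ W and 3 ∈ Z, so 3 ∉ W ∖ Z
3 ∉ (Z ∖ X) and 3 ∉ (W ∖ Z), so 3 ∉ (Z ∖ X) ∪ (W ∖ Z)
3 ∈ ((Z ∖ X) ∪ (W ∖ Z))ᶜ since 3 ∉ ((Z ∖ X) ∪ (W ∖ Z))

Yes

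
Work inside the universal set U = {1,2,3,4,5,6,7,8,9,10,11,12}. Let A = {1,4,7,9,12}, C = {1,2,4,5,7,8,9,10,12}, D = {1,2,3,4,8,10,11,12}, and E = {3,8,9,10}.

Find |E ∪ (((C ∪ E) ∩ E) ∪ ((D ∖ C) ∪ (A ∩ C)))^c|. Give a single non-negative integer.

7

C ∪ E = {1,2,3,4,5,7,8,9,10,12}
(C ∪ E) ∩ E = {3,8,9,10}
D ∖ C = {3,11}
A ∩ C = {1,4,7,9,12}
(D ∖ C) ∪ (A ∩ C) = {1,3,4,7,9,11,12}
((C ∪ E) ∩ E) ∪ ((D ∖ C) ∪ (A ∩ C)) = {1,3,4,7,8,9,10,11,12}
(((C ∪ E) ∩ E) ∪ ((D ∖ C) ∪ (A ∩ C)))^c = {2,5,6}
E ∪ (((C ∪ E) ∩ E) ∪ ((D ∖ C) ∪ (A ∩ C)))^c = {2,3,5,6,8,9,10}
|E ∪ (((C ∪ E) ∩ E) ∪ ((D ∖ C) ∪ (A ∩ C)))^c| = 7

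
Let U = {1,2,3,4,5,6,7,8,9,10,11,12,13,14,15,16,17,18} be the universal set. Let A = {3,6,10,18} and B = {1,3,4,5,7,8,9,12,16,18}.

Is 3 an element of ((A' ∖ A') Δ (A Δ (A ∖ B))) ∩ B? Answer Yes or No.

Yes

3 ∈ A, so 3 ∉ A'
3 ∈ A, so 3 ∉ A'
3 ∉ A' and 3 ∉ A', so 3 ∉ A' ∖ A'
3 ∈ A and 3 ∈ B, so 3 ∉ A ∖ B
3 ∈ A and 3 ∉ (A ∖ B), so 3 ∈ A Δ (A ∖ B)
3 ∉ (A' ∖ A') and 3 ∈ (A Δ (A ∖ B)), so 3 ∈ (A' ∖ A') Δ (A Δ (A ∖ B))
3 ∈ ((A' ∖ A') Δ (A Δ (A ∖ B))) and 3 ∈ B, so 3 ∈ ((A' ∖ A') Δ (A Δ (A ∖ B))) ∩ B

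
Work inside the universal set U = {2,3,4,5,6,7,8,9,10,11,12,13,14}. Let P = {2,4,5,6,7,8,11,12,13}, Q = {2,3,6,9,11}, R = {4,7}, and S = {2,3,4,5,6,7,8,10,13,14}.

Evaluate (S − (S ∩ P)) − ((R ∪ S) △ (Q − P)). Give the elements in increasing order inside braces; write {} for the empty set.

{3}

S ∩ P = {2,4,5,6,7,8,13}
S − (S ∩ P) = {3,10,14}
R ∪ S = {2,3,4,5,6,7,8,10,13,14}
Q − P = {3,9}
(R ∪ S) △ (Q − P) = {2,4,5,6,7,8,9,10,13,14}
(S − (S ∩ P)) − ((R ∪ S) △ (Q − P)) = {3}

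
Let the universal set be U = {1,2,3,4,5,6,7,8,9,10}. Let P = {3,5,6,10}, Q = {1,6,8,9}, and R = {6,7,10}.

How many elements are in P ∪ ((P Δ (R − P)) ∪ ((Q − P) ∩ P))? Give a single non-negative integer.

5

R − P = {7}
P Δ (R − P) = {3,5,6,7,10}
Q − P = {1,8,9}
(Q − P) ∩ P = {}
(P Δ (R − P)) ∪ ((Q − P) ∩ P) = {3,5,6,7,10}
P ∪ ((P Δ (R − P)) ∪ ((Q − P) ∩ P)) = {3,5,6,7,10}
|P ∪ ((P Δ (R − P)) ∪ ((Q − P) ∩ P))| = 5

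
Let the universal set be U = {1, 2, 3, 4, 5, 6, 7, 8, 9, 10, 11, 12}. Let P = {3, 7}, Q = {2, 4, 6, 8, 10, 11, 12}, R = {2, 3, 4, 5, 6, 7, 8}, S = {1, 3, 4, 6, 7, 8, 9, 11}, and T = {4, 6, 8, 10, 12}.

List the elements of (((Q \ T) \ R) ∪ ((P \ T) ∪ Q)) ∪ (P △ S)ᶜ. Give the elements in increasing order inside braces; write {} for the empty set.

Q \ T = {2, 11}
(Q \ T) \ R = {11}
P \ T = {3, 7}
(P \ T) ∪ Q = {2, 3, 4, 6, 7, 8, 10, 11, 12}
((Q \ T) \ R) ∪ ((P \ T) ∪ Q) = {2, 3, 4, 6, 7, 8, 10, 11, 12}
P △ S = {1, 4, 6, 8, 9, 11}
(P △ S)ᶜ = {2, 3, 5, 7, 10, 12}
(((Q \ T) \ R) ∪ ((P \ T) ∪ Q)) ∪ (P △ S)ᶜ = {2, 3, 4, 5, 6, 7, 8, 10, 11, 12}

{2, 3, 4, 5, 6, 7, 8, 10, 11, 12}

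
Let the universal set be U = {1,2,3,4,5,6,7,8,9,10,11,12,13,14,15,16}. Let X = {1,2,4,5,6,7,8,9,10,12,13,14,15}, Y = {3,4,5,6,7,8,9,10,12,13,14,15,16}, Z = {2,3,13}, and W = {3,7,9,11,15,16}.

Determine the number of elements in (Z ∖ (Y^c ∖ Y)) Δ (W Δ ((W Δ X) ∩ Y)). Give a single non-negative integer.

12

Y^c = {1,2,11}
Y^c ∖ Y = {1,2,11}
Z ∖ (Y^c ∖ Y) = {3,13}
W Δ X = {1,2,3,4,5,6,8,10,11,12,13,14,16}
(W Δ X) ∩ Y = {3,4,5,6,8,10,12,13,14,16}
W Δ ((W Δ X) ∩ Y) = {4,5,6,7,8,9,10,11,12,13,14,15}
(Z ∖ (Y^c ∖ Y)) Δ (W Δ ((W Δ X) ∩ Y)) = {3,4,5,6,7,8,9,10,11,12,14,15}
|(Z ∖ (Y^c ∖ Y)) Δ (W Δ ((W Δ X) ∩ Y))| = 12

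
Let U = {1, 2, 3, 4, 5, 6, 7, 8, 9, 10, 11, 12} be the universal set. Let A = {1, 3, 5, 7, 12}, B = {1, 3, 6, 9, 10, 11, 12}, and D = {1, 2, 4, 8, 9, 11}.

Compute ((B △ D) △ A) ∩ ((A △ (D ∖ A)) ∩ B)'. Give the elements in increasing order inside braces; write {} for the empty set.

B △ D = {2, 3, 4, 6, 8, 10, 12}
(B △ D) △ A = {1, 2, 4, 5, 6, 7, 8, 10}
D ∖ A = {2, 4, 8, 9, 11}
A △ (D ∖ A) = {1, 2, 3, 4, 5, 7, 8, 9, 11, 12}
(A △ (D ∖ A)) ∩ B = {1, 3, 9, 11, 12}
((A △ (D ∖ A)) ∩ B)' = {2, 4, 5, 6, 7, 8, 10}
((B △ D) △ A) ∩ ((A △ (D ∖ A)) ∩ B)' = {2, 4, 5, 6, 7, 8, 10}

{2, 4, 5, 6, 7, 8, 10}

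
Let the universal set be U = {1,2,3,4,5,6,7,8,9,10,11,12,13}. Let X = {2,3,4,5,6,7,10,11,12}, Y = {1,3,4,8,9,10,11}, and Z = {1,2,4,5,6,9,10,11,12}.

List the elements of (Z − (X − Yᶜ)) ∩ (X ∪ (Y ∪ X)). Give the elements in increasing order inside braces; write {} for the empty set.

Yᶜ = {2,5,6,7,12,13}
X − Yᶜ = {3,4,10,11}
Z − (X − Yᶜ) = {1,2,5,6,9,12}
Y ∪ X = {1,2,3,4,5,6,7,8,9,10,11,12}
X ∪ (Y ∪ X) = {1,2,3,4,5,6,7,8,9,10,11,12}
(Z − (X − Yᶜ)) ∩ (X ∪ (Y ∪ X)) = {1,2,5,6,9,12}

{1,2,5,6,9,12}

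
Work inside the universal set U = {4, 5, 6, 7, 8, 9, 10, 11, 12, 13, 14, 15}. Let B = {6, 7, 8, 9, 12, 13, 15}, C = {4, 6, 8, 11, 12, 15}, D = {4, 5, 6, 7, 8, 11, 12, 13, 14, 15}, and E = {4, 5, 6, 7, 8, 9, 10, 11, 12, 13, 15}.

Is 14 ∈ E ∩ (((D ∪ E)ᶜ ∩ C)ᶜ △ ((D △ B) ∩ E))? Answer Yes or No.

14 ∈ D and 14 ∉ E, so 14 ∈ D ∪ E
14 ∉ (D ∪ E)ᶜ since 14 ∈ (D ∪ E)
14 ∉ (D ∪ E)ᶜ and 14 ∉ C, so 14 ∉ (D ∪ E)ᶜ ∩ C
14 ∈ ((D ∪ E)ᶜ ∩ C)ᶜ since 14 ∉ ((D ∪ E)ᶜ ∩ C)
14 ∈ D and 14 ∉ B, so 14 ∈ D △ B
14 ∈ (D △ B) and 14 ∉ E, so 14 ∉ (D △ B) ∩ E
14 ∈ ((D ∪ E)ᶜ ∩ C)ᶜ and 14 ∉ ((D △ B) ∩ E), so 14 ∈ ((D ∪ E)ᶜ ∩ C)ᶜ △ ((D △ B) ∩ E)
14 ∉ E and 14 ∈ (((D ∪ E)ᶜ ∩ C)ᶜ △ ((D △ B) ∩ E)), so 14 ∉ E ∩ (((D ∪ E)ᶜ ∩ C)ᶜ △ ((D △ B) ∩ E))

No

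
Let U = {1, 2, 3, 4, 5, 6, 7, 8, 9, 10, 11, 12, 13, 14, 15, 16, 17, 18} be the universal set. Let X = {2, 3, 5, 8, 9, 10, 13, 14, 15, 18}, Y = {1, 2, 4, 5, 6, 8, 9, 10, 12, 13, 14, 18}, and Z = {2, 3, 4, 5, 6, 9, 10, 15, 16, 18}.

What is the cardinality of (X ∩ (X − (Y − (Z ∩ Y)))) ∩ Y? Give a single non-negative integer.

5

Z ∩ Y = {2, 4, 5, 6, 9, 10, 18}
Y − (Z ∩ Y) = {1, 8, 12, 13, 14}
X − (Y − (Z ∩ Y)) = {2, 3, 5, 9, 10, 15, 18}
X ∩ (X − (Y − (Z ∩ Y))) = {2, 3, 5, 9, 10, 15, 18}
(X ∩ (X − (Y − (Z ∩ Y)))) ∩ Y = {2, 5, 9, 10, 18}
|(X ∩ (X − (Y − (Z ∩ Y)))) ∩ Y| = 5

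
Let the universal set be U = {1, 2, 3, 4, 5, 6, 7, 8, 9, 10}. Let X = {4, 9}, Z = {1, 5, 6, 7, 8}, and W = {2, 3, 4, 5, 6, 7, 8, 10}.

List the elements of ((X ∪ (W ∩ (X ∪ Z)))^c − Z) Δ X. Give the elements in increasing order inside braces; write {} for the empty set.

X ∪ Z = {1, 4, 5, 6, 7, 8, 9}
W ∩ (X ∪ Z) = {4, 5, 6, 7, 8}
X ∪ (W ∩ (X ∪ Z)) = {4, 5, 6, 7, 8, 9}
(X ∪ (W ∩ (X ∪ Z)))^c = {1, 2, 3, 10}
(X ∪ (W ∩ (X ∪ Z)))^c − Z = {2, 3, 10}
((X ∪ (W ∩ (X ∪ Z)))^c − Z) Δ X = {2, 3, 4, 9, 10}

{2, 3, 4, 9, 10}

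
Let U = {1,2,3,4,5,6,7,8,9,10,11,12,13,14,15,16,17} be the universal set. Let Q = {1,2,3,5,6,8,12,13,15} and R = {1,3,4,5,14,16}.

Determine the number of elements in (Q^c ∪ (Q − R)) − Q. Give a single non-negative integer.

8

Q^c = {4,7,9,10,11,14,16,17}
Q − R = {2,6,8,12,13,15}
Q^c ∪ (Q − R) = {2,4,6,7,8,9,10,11,12,13,14,15,16,17}
(Q^c ∪ (Q − R)) − Q = {4,7,9,10,11,14,16,17}
|(Q^c ∪ (Q − R)) − Q| = 8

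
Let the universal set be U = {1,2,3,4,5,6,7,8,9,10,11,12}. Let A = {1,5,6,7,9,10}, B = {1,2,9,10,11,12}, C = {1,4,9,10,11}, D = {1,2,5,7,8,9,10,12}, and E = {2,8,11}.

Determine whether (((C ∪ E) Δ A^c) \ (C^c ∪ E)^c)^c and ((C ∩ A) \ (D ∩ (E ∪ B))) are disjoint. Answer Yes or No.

C ∪ E = {1,2,4,8,9,10,11}
A^c = {2,3,4,8,11,12}
(C ∪ E) Δ A^c = {1,3,9,10,12}
C^c = {2,3,5,6,7,8,12}
C^c ∪ E = {2,3,5,6,7,8,11,12}
(C^c ∪ E)^c = {1,4,9,10}
((C ∪ E) Δ A^c) \ (C^c ∪ E)^c = {3,12}
(((C ∪ E) Δ A^c) \ (C^c ∪ E)^c)^c = {1,2,4,5,6,7,8,9,10,11}
C ∩ A = {1,9,10}
E ∪ B = {1,2,8,9,10,11,12}
D ∩ (E ∪ B) = {1,2,8,9,10,12}
(C ∩ A) \ (D ∩ (E ∪ B)) = {}
{1,2,4,5,6,7,8,9,10,11} and {} share no elements.

Yes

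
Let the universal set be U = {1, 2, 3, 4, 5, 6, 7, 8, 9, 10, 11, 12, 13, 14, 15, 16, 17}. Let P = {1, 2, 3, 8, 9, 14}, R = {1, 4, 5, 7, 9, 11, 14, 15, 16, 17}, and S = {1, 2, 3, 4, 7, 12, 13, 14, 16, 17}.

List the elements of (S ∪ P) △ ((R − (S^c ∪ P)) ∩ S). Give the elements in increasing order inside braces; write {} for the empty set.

{1, 2, 3, 8, 9, 12, 13, 14}

S ∪ P = {1, 2, 3, 4, 7, 8, 9, 12, 13, 14, 16, 17}
S^c = {5, 6, 8, 9, 10, 11, 15}
S^c ∪ P = {1, 2, 3, 5, 6, 8, 9, 10, 11, 14, 15}
R − (S^c ∪ P) = {4, 7, 16, 17}
(R − (S^c ∪ P)) ∩ S = {4, 7, 16, 17}
(S ∪ P) △ ((R − (S^c ∪ P)) ∩ S) = {1, 2, 3, 8, 9, 12, 13, 14}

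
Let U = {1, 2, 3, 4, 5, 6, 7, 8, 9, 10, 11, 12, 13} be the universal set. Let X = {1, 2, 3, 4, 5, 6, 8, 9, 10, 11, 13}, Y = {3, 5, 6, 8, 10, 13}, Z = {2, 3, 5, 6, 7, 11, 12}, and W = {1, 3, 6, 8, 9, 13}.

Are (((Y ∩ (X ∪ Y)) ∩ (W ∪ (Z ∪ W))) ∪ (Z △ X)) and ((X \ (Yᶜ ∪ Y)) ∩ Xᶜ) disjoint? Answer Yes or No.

X ∪ Y = {1, 2, 3, 4, 5, 6, 8, 9, 10, 11, 13}
Y ∩ (X ∪ Y) = {3, 5, 6, 8, 10, 13}
Z ∪ W = {1, 2, 3, 5, 6, 7, 8, 9, 11, 12, 13}
W ∪ (Z ∪ W) = {1, 2, 3, 5, 6, 7, 8, 9, 11, 12, 13}
(Y ∩ (X ∪ Y)) ∩ (W ∪ (Z ∪ W)) = {3, 5, 6, 8, 13}
Z △ X = {1, 4, 7, 8, 9, 10, 12, 13}
((Y ∩ (X ∪ Y)) ∩ (W ∪ (Z ∪ W))) ∪ (Z △ X) = {1, 3, 4, 5, 6, 7, 8, 9, 10, 12, 13}
Yᶜ = {1, 2, 4, 7, 9, 11, 12}
Yᶜ ∪ Y = {1, 2, 3, 4, 5, 6, 7, 8, 9, 10, 11, 12, 13}
X \ (Yᶜ ∪ Y) = {}
Xᶜ = {7, 12}
(X \ (Yᶜ ∪ Y)) ∩ Xᶜ = {}
{1, 3, 4, 5, 6, 7, 8, 9, 10, 12, 13} and {} share no elements.

Yes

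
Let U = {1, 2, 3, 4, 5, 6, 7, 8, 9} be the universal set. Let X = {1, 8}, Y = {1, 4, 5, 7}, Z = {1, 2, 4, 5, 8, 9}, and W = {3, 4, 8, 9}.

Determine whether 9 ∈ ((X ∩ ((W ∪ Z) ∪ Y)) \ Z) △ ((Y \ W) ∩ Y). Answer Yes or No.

No

9 ∈ W and 9 ∈ Z, so 9 ∈ W ∪ Z
9 ∈ (W ∪ Z) and 9 ∉ Y, so 9 ∈ (W ∪ Z) ∪ Y
9 ∉ X and 9 ∈ ((W ∪ Z) ∪ Y), so 9 ∉ X ∩ ((W ∪ Z) ∪ Y)
9 ∉ (X ∩ ((W ∪ Z) ∪ Y)) and 9 ∈ Z, so 9 ∉ (X ∩ ((W ∪ Z) ∪ Y)) \ Z
9 ∉ Y and 9 ∈ W, so 9 ∉ Y \ W
9 ∉ (Y \ W) and 9 ∉ Y, so 9 ∉ (Y \ W) ∩ Y
9 ∉ ((X ∩ ((W ∪ Z) ∪ Y)) \ Z) and 9 ∉ ((Y \ W) ∩ Y), so 9 ∉ ((X ∩ ((W ∪ Z) ∪ Y)) \ Z) △ ((Y \ W) ∩ Y)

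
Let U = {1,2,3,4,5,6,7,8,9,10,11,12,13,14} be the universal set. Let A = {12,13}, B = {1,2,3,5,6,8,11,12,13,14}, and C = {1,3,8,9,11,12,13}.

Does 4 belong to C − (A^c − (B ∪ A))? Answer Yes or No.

4 ∉ A, so 4 ∈ A^c
4 ∉ B and 4 ∉ A, so 4 ∉ B ∪ A
4 ∈ A^c and 4 ∉ (B ∪ A), so 4 ∈ A^c − (B ∪ A)
4 ∉ C and 4 ∈ (A^c − (B ∪ A)), so 4 ∉ C − (A^c − (B ∪ A))

No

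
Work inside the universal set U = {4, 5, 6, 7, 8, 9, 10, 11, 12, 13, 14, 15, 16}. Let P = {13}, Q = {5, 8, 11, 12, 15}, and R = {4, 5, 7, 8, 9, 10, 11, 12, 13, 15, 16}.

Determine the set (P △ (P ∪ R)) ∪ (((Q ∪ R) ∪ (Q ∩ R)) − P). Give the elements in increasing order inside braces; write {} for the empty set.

{4, 5, 7, 8, 9, 10, 11, 12, 15, 16}

P ∪ R = {4, 5, 7, 8, 9, 10, 11, 12, 13, 15, 16}
P △ (P ∪ R) = {4, 5, 7, 8, 9, 10, 11, 12, 15, 16}
Q ∪ R = {4, 5, 7, 8, 9, 10, 11, 12, 13, 15, 16}
Q ∩ R = {5, 8, 11, 12, 15}
(Q ∪ R) ∪ (Q ∩ R) = {4, 5, 7, 8, 9, 10, 11, 12, 13, 15, 16}
((Q ∪ R) ∪ (Q ∩ R)) − P = {4, 5, 7, 8, 9, 10, 11, 12, 15, 16}
(P △ (P ∪ R)) ∪ (((Q ∪ R) ∪ (Q ∩ R)) − P) = {4, 5, 7, 8, 9, 10, 11, 12, 15, 16}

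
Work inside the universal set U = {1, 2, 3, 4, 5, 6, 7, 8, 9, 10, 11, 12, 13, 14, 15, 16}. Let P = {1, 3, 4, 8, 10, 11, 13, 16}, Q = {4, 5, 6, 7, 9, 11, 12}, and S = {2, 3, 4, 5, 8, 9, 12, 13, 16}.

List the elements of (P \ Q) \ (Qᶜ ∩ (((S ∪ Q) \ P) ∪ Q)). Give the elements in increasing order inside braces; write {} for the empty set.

{1, 3, 8, 10, 13, 16}

P \ Q = {1, 3, 8, 10, 13, 16}
Qᶜ = {1, 2, 3, 8, 10, 13, 14, 15, 16}
S ∪ Q = {2, 3, 4, 5, 6, 7, 8, 9, 11, 12, 13, 16}
(S ∪ Q) \ P = {2, 5, 6, 7, 9, 12}
((S ∪ Q) \ P) ∪ Q = {2, 4, 5, 6, 7, 9, 11, 12}
Qᶜ ∩ (((S ∪ Q) \ P) ∪ Q) = {2}
(P \ Q) \ (Qᶜ ∩ (((S ∪ Q) \ P) ∪ Q)) = {1, 3, 8, 10, 13, 16}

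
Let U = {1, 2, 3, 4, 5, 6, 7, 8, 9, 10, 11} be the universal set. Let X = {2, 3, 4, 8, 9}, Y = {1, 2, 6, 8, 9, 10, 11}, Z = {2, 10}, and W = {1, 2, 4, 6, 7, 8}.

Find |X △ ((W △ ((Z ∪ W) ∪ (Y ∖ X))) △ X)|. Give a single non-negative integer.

Z ∪ W = {1, 2, 4, 6, 7, 8, 10}
Y ∖ X = {1, 6, 10, 11}
(Z ∪ W) ∪ (Y ∖ X) = {1, 2, 4, 6, 7, 8, 10, 11}
W △ ((Z ∪ W) ∪ (Y ∖ X)) = {10, 11}
(W △ ((Z ∪ W) ∪ (Y ∖ X))) △ X = {2, 3, 4, 8, 9, 10, 11}
X △ ((W △ ((Z ∪ W) ∪ (Y ∖ X))) △ X) = {10, 11}
|X △ ((W △ ((Z ∪ W) ∪ (Y ∖ X))) △ X)| = 2

2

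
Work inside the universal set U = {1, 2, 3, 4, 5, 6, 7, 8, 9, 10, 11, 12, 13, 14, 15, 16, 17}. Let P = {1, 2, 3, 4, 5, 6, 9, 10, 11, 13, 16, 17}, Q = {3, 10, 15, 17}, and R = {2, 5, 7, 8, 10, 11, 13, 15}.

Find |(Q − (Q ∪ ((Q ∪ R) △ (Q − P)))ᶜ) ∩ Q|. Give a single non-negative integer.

4

Q ∪ R = {2, 3, 5, 7, 8, 10, 11, 13, 15, 17}
Q − P = {15}
(Q ∪ R) △ (Q − P) = {2, 3, 5, 7, 8, 10, 11, 13, 17}
Q ∪ ((Q ∪ R) △ (Q − P)) = {2, 3, 5, 7, 8, 10, 11, 13, 15, 17}
(Q ∪ ((Q ∪ R) △ (Q − P)))ᶜ = {1, 4, 6, 9, 12, 14, 16}
Q − (Q ∪ ((Q ∪ R) △ (Q − P)))ᶜ = {3, 10, 15, 17}
(Q − (Q ∪ ((Q ∪ R) △ (Q − P)))ᶜ) ∩ Q = {3, 10, 15, 17}
|(Q − (Q ∪ ((Q ∪ R) △ (Q − P)))ᶜ) ∩ Q| = 4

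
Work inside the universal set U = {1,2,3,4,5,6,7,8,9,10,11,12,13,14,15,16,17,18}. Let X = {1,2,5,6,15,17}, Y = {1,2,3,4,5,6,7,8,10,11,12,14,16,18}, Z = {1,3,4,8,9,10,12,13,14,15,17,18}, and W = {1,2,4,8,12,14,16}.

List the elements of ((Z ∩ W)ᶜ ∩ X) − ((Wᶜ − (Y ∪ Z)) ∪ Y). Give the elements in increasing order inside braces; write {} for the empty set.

Z ∩ W = {1,4,8,12,14}
(Z ∩ W)ᶜ = {2,3,5,6,7,9,10,11,13,15,16,17,18}
(Z ∩ W)ᶜ ∩ X = {2,5,6,15,17}
Wᶜ = {3,5,6,7,9,10,11,13,15,17,18}
Y ∪ Z = {1,2,3,4,5,6,7,8,9,10,11,12,13,14,15,16,17,18}
Wᶜ − (Y ∪ Z) = {}
(Wᶜ − (Y ∪ Z)) ∪ Y = {1,2,3,4,5,6,7,8,10,11,12,14,16,18}
((Z ∩ W)ᶜ ∩ X) − ((Wᶜ − (Y ∪ Z)) ∪ Y) = {15,17}

{15,17}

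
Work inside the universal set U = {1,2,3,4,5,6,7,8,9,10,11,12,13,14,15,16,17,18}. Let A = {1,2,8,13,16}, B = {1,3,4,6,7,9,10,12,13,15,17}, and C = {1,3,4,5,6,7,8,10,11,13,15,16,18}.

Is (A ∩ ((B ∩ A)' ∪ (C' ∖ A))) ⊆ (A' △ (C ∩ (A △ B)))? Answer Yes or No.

B ∩ A = {1,13}
(B ∩ A)' = {2,3,4,5,6,7,8,9,10,11,12,14,15,16,17,18}
C' = {2,9,12,14,17}
C' ∖ A = {9,12,14,17}
(B ∩ A)' ∪ (C' ∖ A) = {2,3,4,5,6,7,8,9,10,11,12,14,15,16,17,18}
A ∩ ((B ∩ A)' ∪ (C' ∖ A)) = {2,8,16}
A' = {3,4,5,6,7,9,10,11,12,14,15,17,18}
A △ B = {2,3,4,6,7,8,9,10,12,15,16,17}
C ∩ (A △ B) = {3,4,6,7,8,10,15,16}
A' △ (C ∩ (A △ B)) = {5,8,9,11,12,14,16,17,18}
2 ∈ A ∩ ((B ∩ A)' ∪ (C' ∖ A)) but 2 ∉ A' △ (C ∩ (A △ B)), so the inclusion fails.

No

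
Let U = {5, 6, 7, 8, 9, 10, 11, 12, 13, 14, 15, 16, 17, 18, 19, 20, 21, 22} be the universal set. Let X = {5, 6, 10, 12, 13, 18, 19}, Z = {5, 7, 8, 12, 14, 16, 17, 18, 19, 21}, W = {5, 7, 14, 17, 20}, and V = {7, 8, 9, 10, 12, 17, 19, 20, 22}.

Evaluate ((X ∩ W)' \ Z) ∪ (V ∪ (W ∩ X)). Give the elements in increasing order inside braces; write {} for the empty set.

X ∩ W = {5}
(X ∩ W)' = {6, 7, 8, 9, 10, 11, 12, 13, 14, 15, 16, 17, 18, 19, 20, 21, 22}
(X ∩ W)' \ Z = {6, 9, 10, 11, 13, 15, 20, 22}
W ∩ X = {5}
V ∪ (W ∩ X) = {5, 7, 8, 9, 10, 12, 17, 19, 20, 22}
((X ∩ W)' \ Z) ∪ (V ∪ (W ∩ X)) = {5, 6, 7, 8, 9, 10, 11, 12, 13, 15, 17, 19, 20, 22}

{5, 6, 7, 8, 9, 10, 11, 12, 13, 15, 17, 19, 20, 22}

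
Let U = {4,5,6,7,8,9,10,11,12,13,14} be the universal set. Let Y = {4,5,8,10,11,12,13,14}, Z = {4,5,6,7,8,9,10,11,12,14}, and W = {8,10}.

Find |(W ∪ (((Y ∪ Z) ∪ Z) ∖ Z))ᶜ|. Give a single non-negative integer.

Y ∪ Z = {4,5,6,7,8,9,10,11,12,13,14}
(Y ∪ Z) ∪ Z = {4,5,6,7,8,9,10,11,12,13,14}
((Y ∪ Z) ∪ Z) ∖ Z = {13}
W ∪ (((Y ∪ Z) ∪ Z) ∖ Z) = {8,10,13}
(W ∪ (((Y ∪ Z) ∪ Z) ∖ Z))ᶜ = {4,5,6,7,9,11,12,14}
|(W ∪ (((Y ∪ Z) ∪ Z) ∖ Z))ᶜ| = 8

8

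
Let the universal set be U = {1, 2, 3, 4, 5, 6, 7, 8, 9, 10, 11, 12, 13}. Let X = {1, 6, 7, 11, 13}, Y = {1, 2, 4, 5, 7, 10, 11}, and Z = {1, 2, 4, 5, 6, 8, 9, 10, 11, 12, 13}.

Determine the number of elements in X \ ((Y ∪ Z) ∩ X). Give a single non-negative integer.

Y ∪ Z = {1, 2, 4, 5, 6, 7, 8, 9, 10, 11, 12, 13}
(Y ∪ Z) ∩ X = {1, 6, 7, 11, 13}
X \ ((Y ∪ Z) ∩ X) = {}
|X \ ((Y ∪ Z) ∩ X)| = 0

0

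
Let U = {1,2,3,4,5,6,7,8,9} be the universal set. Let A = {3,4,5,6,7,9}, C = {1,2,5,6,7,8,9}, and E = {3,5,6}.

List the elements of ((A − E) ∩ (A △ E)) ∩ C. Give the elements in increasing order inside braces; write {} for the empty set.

A − E = {4,7,9}
A △ E = {4,7,9}
(A − E) ∩ (A △ E) = {4,7,9}
((A − E) ∩ (A △ E)) ∩ C = {7,9}

{7,9}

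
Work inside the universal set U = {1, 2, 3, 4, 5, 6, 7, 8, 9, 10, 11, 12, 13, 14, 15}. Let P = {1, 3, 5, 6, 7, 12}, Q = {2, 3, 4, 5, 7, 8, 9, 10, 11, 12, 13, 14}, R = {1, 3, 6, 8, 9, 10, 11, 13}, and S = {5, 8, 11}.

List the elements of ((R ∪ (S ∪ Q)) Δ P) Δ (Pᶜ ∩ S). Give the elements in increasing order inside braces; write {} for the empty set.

{2, 4, 9, 10, 13, 14}

S ∪ Q = {2, 3, 4, 5, 7, 8, 9, 10, 11, 12, 13, 14}
R ∪ (S ∪ Q) = {1, 2, 3, 4, 5, 6, 7, 8, 9, 10, 11, 12, 13, 14}
(R ∪ (S ∪ Q)) Δ P = {2, 4, 8, 9, 10, 11, 13, 14}
Pᶜ = {2, 4, 8, 9, 10, 11, 13, 14, 15}
Pᶜ ∩ S = {8, 11}
((R ∪ (S ∪ Q)) Δ P) Δ (Pᶜ ∩ S) = {2, 4, 9, 10, 13, 14}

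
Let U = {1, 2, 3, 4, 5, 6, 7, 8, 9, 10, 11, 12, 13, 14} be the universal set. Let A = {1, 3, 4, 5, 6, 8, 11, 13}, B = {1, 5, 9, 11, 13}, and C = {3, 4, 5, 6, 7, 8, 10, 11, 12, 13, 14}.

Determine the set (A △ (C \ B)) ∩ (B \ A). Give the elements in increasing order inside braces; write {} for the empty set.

C \ B = {3, 4, 6, 7, 8, 10, 12, 14}
A △ (C \ B) = {1, 5, 7, 10, 11, 12, 13, 14}
B \ A = {9}
(A △ (C \ B)) ∩ (B \ A) = {}

{}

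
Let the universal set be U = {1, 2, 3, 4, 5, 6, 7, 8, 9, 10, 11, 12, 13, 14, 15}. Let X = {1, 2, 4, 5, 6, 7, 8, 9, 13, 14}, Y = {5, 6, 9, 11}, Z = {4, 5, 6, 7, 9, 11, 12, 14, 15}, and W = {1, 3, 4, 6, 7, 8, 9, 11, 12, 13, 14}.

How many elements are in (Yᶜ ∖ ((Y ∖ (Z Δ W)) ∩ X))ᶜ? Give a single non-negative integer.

4

Yᶜ = {1, 2, 3, 4, 7, 8, 10, 12, 13, 14, 15}
Z Δ W = {1, 3, 5, 8, 13, 15}
Y ∖ (Z Δ W) = {6, 9, 11}
(Y ∖ (Z Δ W)) ∩ X = {6, 9}
Yᶜ ∖ ((Y ∖ (Z Δ W)) ∩ X) = {1, 2, 3, 4, 7, 8, 10, 12, 13, 14, 15}
(Yᶜ ∖ ((Y ∖ (Z Δ W)) ∩ X))ᶜ = {5, 6, 9, 11}
|(Yᶜ ∖ ((Y ∖ (Z Δ W)) ∩ X))ᶜ| = 4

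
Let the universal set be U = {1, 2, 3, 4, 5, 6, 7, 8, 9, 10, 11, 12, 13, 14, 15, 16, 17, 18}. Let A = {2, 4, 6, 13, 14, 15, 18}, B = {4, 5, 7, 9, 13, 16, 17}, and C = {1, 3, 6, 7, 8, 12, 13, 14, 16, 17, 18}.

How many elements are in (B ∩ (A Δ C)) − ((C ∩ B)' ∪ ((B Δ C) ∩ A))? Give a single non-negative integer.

3

A Δ C = {1, 2, 3, 4, 7, 8, 12, 15, 16, 17}
B ∩ (A Δ C) = {4, 7, 16, 17}
C ∩ B = {7, 13, 16, 17}
(C ∩ B)' = {1, 2, 3, 4, 5, 6, 8, 9, 10, 11, 12, 14, 15, 18}
B Δ C = {1, 3, 4, 5, 6, 8, 9, 12, 14, 18}
(B Δ C) ∩ A = {4, 6, 14, 18}
(C ∩ B)' ∪ ((B Δ C) ∩ A) = {1, 2, 3, 4, 5, 6, 8, 9, 10, 11, 12, 14, 15, 18}
(B ∩ (A Δ C)) − ((C ∩ B)' ∪ ((B Δ C) ∩ A)) = {7, 16, 17}
|(B ∩ (A Δ C)) − ((C ∩ B)' ∪ ((B Δ C) ∩ A))| = 3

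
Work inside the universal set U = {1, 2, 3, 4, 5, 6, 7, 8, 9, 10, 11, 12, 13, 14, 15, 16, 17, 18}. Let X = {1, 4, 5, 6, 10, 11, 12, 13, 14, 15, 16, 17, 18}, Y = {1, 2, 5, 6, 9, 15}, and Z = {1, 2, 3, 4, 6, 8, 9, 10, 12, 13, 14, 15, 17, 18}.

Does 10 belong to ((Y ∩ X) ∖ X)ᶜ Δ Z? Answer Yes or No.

No

10 ∉ Y and 10 ∈ X, so 10 ∉ Y ∩ X
10 ∉ (Y ∩ X) and 10 ∈ X, so 10 ∉ (Y ∩ X) ∖ X
10 ∈ ((Y ∩ X) ∖ X)ᶜ since 10 ∉ ((Y ∩ X) ∖ X)
10 ∈ ((Y ∩ X) ∖ X)ᶜ and 10 ∈ Z, so 10 ∉ ((Y ∩ X) ∖ X)ᶜ Δ Z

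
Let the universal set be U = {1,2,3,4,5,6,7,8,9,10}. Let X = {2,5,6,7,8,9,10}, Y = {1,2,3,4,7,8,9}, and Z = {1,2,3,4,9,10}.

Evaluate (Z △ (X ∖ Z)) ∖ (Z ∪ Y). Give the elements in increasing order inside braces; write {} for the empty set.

X ∖ Z = {5,6,7,8}
Z △ (X ∖ Z) = {1,2,3,4,5,6,7,8,9,10}
Z ∪ Y = {1,2,3,4,7,8,9,10}
(Z △ (X ∖ Z)) ∖ (Z ∪ Y) = {5,6}

{5,6}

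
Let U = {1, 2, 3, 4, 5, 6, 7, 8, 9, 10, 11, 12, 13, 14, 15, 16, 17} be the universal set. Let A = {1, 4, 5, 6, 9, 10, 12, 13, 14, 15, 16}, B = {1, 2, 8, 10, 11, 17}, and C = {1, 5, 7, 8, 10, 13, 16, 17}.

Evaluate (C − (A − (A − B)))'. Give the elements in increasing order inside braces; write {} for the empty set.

{1, 2, 3, 4, 6, 9, 10, 11, 12, 14, 15}

A − B = {4, 5, 6, 9, 12, 13, 14, 15, 16}
A − (A − B) = {1, 10}
C − (A − (A − B)) = {5, 7, 8, 13, 16, 17}
(C − (A − (A − B)))' = {1, 2, 3, 4, 6, 9, 10, 11, 12, 14, 15}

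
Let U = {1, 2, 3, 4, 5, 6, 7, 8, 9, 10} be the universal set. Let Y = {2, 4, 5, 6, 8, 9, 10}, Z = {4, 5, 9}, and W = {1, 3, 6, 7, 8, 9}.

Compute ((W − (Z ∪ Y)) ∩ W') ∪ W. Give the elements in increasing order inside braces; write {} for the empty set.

{1, 3, 6, 7, 8, 9}

Z ∪ Y = {2, 4, 5, 6, 8, 9, 10}
W − (Z ∪ Y) = {1, 3, 7}
W' = {2, 4, 5, 10}
(W − (Z ∪ Y)) ∩ W' = {}
((W − (Z ∪ Y)) ∩ W') ∪ W = {1, 3, 6, 7, 8, 9}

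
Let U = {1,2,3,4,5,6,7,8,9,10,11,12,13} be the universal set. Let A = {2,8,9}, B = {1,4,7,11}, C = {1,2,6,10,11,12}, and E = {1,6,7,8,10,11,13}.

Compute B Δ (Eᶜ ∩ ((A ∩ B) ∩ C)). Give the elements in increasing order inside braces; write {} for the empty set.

Eᶜ = {2,3,4,5,9,12}
A ∩ B = {}
(A ∩ B) ∩ C = {}
Eᶜ ∩ ((A ∩ B) ∩ C) = {}
B Δ (Eᶜ ∩ ((A ∩ B) ∩ C)) = {1,4,7,11}

{1,4,7,11}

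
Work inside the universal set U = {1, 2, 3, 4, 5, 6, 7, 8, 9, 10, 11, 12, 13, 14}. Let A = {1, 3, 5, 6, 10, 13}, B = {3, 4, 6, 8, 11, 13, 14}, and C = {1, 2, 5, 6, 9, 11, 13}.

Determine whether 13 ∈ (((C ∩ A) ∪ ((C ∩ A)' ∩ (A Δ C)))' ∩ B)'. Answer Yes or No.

Yes

13 ∈ C and 13 ∈ A, so 13 ∈ C ∩ A
13 ∈ C and 13 ∈ A, so 13 ∈ C ∩ A
13 ∉ (C ∩ A)' since 13 ∈ (C ∩ A)
13 ∈ A and 13 ∈ C, so 13 ∉ A Δ C
13 ∉ (C ∩ A)' and 13 ∉ (A Δ C), so 13 ∉ (C ∩ A)' ∩ (A Δ C)
13 ∈ (C ∩ A) and 13 ∉ ((C ∩ A)' ∩ (A Δ C)), so 13 ∈ (C ∩ A) ∪ ((C ∩ A)' ∩ (A Δ C))
13 ∉ ((C ∩ A) ∪ ((C ∩ A)' ∩ (A Δ C)))' since 13 ∈ ((C ∩ A) ∪ ((C ∩ A)' ∩ (A Δ C)))
13 ∉ ((C ∩ A) ∪ ((C ∩ A)' ∩ (A Δ C)))' and 13 ∈ B, so 13 ∉ ((C ∩ A) ∪ ((C ∩ A)' ∩ (A Δ C)))' ∩ B
13 ∈ (((C ∩ A) ∪ ((C ∩ A)' ∩ (A Δ C)))' ∩ B)' since 13 ∉ (((C ∩ A) ∪ ((C ∩ A)' ∩ (A Δ C)))' ∩ B)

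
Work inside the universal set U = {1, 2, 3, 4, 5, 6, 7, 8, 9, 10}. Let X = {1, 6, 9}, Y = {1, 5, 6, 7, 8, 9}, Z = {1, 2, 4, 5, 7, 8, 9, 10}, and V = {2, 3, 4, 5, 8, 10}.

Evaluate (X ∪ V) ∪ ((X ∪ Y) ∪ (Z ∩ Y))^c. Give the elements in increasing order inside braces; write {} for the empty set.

X ∪ V = {1, 2, 3, 4, 5, 6, 8, 9, 10}
X ∪ Y = {1, 5, 6, 7, 8, 9}
Z ∩ Y = {1, 5, 7, 8, 9}
(X ∪ Y) ∪ (Z ∩ Y) = {1, 5, 6, 7, 8, 9}
((X ∪ Y) ∪ (Z ∩ Y))^c = {2, 3, 4, 10}
(X ∪ V) ∪ ((X ∪ Y) ∪ (Z ∩ Y))^c = {1, 2, 3, 4, 5, 6, 8, 9, 10}

{1, 2, 3, 4, 5, 6, 8, 9, 10}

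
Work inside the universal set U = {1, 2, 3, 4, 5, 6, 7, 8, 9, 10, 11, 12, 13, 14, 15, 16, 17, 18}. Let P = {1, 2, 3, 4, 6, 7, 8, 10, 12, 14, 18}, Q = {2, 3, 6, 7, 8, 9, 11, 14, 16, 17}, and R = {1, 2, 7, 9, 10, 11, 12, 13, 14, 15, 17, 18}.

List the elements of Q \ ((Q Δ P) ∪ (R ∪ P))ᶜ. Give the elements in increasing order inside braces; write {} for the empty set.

Q Δ P = {1, 4, 9, 10, 11, 12, 16, 17, 18}
R ∪ P = {1, 2, 3, 4, 6, 7, 8, 9, 10, 11, 12, 13, 14, 15, 17, 18}
(Q Δ P) ∪ (R ∪ P) = {1, 2, 3, 4, 6, 7, 8, 9, 10, 11, 12, 13, 14, 15, 16, 17, 18}
((Q Δ P) ∪ (R ∪ P))ᶜ = {5}
Q \ ((Q Δ P) ∪ (R ∪ P))ᶜ = {2, 3, 6, 7, 8, 9, 11, 14, 16, 17}

{2, 3, 6, 7, 8, 9, 11, 14, 16, 17}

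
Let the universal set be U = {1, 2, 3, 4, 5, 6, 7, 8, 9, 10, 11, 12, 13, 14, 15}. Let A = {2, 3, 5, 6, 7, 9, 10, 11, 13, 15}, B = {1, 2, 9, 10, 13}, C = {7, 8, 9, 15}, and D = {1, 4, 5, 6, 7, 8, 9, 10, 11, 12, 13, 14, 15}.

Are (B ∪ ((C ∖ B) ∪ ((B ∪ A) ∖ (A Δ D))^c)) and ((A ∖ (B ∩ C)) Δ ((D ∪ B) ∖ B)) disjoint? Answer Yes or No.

C ∖ B = {7, 8, 15}
B ∪ A = {1, 2, 3, 5, 6, 7, 9, 10, 11, 13, 15}
A Δ D = {1, 2, 3, 4, 8, 12, 14}
(B ∪ A) ∖ (A Δ D) = {5, 6, 7, 9, 10, 11, 13, 15}
((B ∪ A) ∖ (A Δ D))^c = {1, 2, 3, 4, 8, 12, 14}
(C ∖ B) ∪ ((B ∪ A) ∖ (A Δ D))^c = {1, 2, 3, 4, 7, 8, 12, 14, 15}
B ∪ ((C ∖ B) ∪ ((B ∪ A) ∖ (A Δ D))^c) = {1, 2, 3, 4, 7, 8, 9, 10, 12, 13, 14, 15}
B ∩ C = {9}
A ∖ (B ∩ C) = {2, 3, 5, 6, 7, 10, 11, 13, 15}
D ∪ B = {1, 2, 4, 5, 6, 7, 8, 9, 10, 11, 12, 13, 14, 15}
(D ∪ B) ∖ B = {4, 5, 6, 7, 8, 11, 12, 14, 15}
(A ∖ (B ∩ C)) Δ ((D ∪ B) ∖ B) = {2, 3, 4, 8, 10, 12, 13, 14}
2 lies in both, so they are not disjoint.

No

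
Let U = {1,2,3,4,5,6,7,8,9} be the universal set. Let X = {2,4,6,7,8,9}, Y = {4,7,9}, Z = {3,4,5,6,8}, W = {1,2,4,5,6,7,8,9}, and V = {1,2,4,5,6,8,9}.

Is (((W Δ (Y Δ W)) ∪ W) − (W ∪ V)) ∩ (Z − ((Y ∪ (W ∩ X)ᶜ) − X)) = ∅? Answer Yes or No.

Yes

Y Δ W = {1,2,5,6,8}
W Δ (Y Δ W) = {4,7,9}
(W Δ (Y Δ W)) ∪ W = {1,2,4,5,6,7,8,9}
W ∪ V = {1,2,4,5,6,7,8,9}
((W Δ (Y Δ W)) ∪ W) − (W ∪ V) = {}
W ∩ X = {2,4,6,7,8,9}
(W ∩ X)ᶜ = {1,3,5}
Y ∪ (W ∩ X)ᶜ = {1,3,4,5,7,9}
(Y ∪ (W ∩ X)ᶜ) − X = {1,3,5}
Z − ((Y ∪ (W ∩ X)ᶜ) − X) = {4,6,8}
{} and {4,6,8} share no elements.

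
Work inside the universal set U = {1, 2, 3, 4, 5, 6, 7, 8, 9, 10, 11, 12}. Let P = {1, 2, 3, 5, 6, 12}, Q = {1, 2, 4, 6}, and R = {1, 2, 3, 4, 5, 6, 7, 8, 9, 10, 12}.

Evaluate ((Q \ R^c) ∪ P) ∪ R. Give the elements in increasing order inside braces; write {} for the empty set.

R^c = {11}
Q \ R^c = {1, 2, 4, 6}
(Q \ R^c) ∪ P = {1, 2, 3, 4, 5, 6, 12}
((Q \ R^c) ∪ P) ∪ R = {1, 2, 3, 4, 5, 6, 7, 8, 9, 10, 12}

{1, 2, 3, 4, 5, 6, 7, 8, 9, 10, 12}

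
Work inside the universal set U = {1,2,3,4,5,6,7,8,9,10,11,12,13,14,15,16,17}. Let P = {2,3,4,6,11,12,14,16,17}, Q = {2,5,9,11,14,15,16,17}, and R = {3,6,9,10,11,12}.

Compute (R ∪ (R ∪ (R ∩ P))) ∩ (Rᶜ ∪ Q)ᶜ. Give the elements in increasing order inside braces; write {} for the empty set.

R ∩ P = {3,6,11,12}
R ∪ (R ∩ P) = {3,6,9,10,11,12}
R ∪ (R ∪ (R ∩ P)) = {3,6,9,10,11,12}
Rᶜ = {1,2,4,5,7,8,13,14,15,16,17}
Rᶜ ∪ Q = {1,2,4,5,7,8,9,11,13,14,15,16,17}
(Rᶜ ∪ Q)ᶜ = {3,6,10,12}
(R ∪ (R ∪ (R ∩ P))) ∩ (Rᶜ ∪ Q)ᶜ = {3,6,10,12}

{3,6,10,12}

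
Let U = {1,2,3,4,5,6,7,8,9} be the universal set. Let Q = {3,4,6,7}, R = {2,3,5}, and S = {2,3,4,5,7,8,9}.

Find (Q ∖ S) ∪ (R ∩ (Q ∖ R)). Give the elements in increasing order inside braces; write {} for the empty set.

{6}

Q ∖ S = {6}
Q ∖ R = {4,6,7}
R ∩ (Q ∖ R) = {}
(Q ∖ S) ∪ (R ∩ (Q ∖ R)) = {6}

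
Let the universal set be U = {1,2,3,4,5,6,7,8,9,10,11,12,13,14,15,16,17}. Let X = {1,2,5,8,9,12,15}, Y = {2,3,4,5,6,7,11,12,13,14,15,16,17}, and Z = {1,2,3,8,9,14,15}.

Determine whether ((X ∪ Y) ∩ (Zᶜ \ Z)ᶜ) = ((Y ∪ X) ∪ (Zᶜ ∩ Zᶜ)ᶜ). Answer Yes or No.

X ∪ Y = {1,2,3,4,5,6,7,8,9,11,12,13,14,15,16,17}
Zᶜ = {4,5,6,7,10,11,12,13,16,17}
Zᶜ \ Z = {4,5,6,7,10,11,12,13,16,17}
(Zᶜ \ Z)ᶜ = {1,2,3,8,9,14,15}
(X ∪ Y) ∩ (Zᶜ \ Z)ᶜ = {1,2,3,8,9,14,15}
Y ∪ X = {1,2,3,4,5,6,7,8,9,11,12,13,14,15,16,17}
Zᶜ ∩ Zᶜ = {4,5,6,7,10,11,12,13,16,17}
(Zᶜ ∩ Zᶜ)ᶜ = {1,2,3,8,9,14,15}
(Y ∪ X) ∪ (Zᶜ ∩ Zᶜ)ᶜ = {1,2,3,4,5,6,7,8,9,11,12,13,14,15,16,17}
4 ∈ (Y ∪ X) ∪ (Zᶜ ∩ Zᶜ)ᶜ but 4 ∉ (X ∪ Y) ∩ (Zᶜ \ Z)ᶜ, so they differ.

No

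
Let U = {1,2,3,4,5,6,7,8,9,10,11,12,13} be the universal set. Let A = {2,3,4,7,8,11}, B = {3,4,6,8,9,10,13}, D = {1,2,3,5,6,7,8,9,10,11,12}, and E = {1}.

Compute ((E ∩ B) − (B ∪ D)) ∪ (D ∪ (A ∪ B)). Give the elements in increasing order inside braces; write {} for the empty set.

E ∩ B = {}
B ∪ D = {1,2,3,4,5,6,7,8,9,10,11,12,13}
(E ∩ B) − (B ∪ D) = {}
A ∪ B = {2,3,4,6,7,8,9,10,11,13}
D ∪ (A ∪ B) = {1,2,3,4,5,6,7,8,9,10,11,12,13}
((E ∩ B) − (B ∪ D)) ∪ (D ∪ (A ∪ B)) = {1,2,3,4,5,6,7,8,9,10,11,12,13}

{1,2,3,4,5,6,7,8,9,10,11,12,13}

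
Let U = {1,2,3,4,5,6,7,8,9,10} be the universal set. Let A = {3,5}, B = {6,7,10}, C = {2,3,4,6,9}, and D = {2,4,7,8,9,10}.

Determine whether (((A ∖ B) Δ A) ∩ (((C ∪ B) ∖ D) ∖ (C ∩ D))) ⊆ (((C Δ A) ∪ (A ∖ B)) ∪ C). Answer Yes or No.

A ∖ B = {3,5}
(A ∖ B) Δ A = {}
C ∪ B = {2,3,4,6,7,9,10}
(C ∪ B) ∖ D = {3,6}
C ∩ D = {2,4,9}
((C ∪ B) ∖ D) ∖ (C ∩ D) = {3,6}
((A ∖ B) Δ A) ∩ (((C ∪ B) ∖ D) ∖ (C ∩ D)) = {}
C Δ A = {2,4,5,6,9}
(C Δ A) ∪ (A ∖ B) = {2,3,4,5,6,9}
((C Δ A) ∪ (A ∖ B)) ∪ C = {2,3,4,5,6,9}
Every element of {} is in {2,3,4,5,6,9}, so ((A ∖ B) Δ A) ∩ (((C ∪ B) ∖ D) ∖ (C ∩ D)) ⊆ ((C Δ A) ∪ (A ∖ B)) ∪ C.

Yes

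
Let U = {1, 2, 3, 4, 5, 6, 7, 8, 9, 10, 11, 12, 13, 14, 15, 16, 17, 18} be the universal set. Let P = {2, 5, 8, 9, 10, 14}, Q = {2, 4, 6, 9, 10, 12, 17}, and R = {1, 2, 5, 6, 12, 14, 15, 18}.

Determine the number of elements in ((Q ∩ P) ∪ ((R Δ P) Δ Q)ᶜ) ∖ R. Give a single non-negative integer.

7

Q ∩ P = {2, 9, 10}
R Δ P = {1, 6, 8, 9, 10, 12, 15, 18}
(R Δ P) Δ Q = {1, 2, 4, 8, 15, 17, 18}
((R Δ P) Δ Q)ᶜ = {3, 5, 6, 7, 9, 10, 11, 12, 13, 14, 16}
(Q ∩ P) ∪ ((R Δ P) Δ Q)ᶜ = {2, 3, 5, 6, 7, 9, 10, 11, 12, 13, 14, 16}
((Q ∩ P) ∪ ((R Δ P) Δ Q)ᶜ) ∖ R = {3, 7, 9, 10, 11, 13, 16}
|((Q ∩ P) ∪ ((R Δ P) Δ Q)ᶜ) ∖ R| = 7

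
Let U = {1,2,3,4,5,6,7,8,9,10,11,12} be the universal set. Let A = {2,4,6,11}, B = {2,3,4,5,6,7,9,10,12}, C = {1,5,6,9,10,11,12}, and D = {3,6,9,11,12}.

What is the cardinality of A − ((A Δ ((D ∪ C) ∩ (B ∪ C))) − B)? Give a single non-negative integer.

4

D ∪ C = {1,3,5,6,9,10,11,12}
B ∪ C = {1,2,3,4,5,6,7,9,10,11,12}
(D ∪ C) ∩ (B ∪ C) = {1,3,5,6,9,10,11,12}
A Δ ((D ∪ C) ∩ (B ∪ C)) = {1,2,3,4,5,9,10,12}
(A Δ ((D ∪ C) ∩ (B ∪ C))) − B = {1}
A − ((A Δ ((D ∪ C) ∩ (B ∪ C))) − B) = {2,4,6,11}
|A − ((A Δ ((D ∪ C) ∩ (B ∪ C))) − B)| = 4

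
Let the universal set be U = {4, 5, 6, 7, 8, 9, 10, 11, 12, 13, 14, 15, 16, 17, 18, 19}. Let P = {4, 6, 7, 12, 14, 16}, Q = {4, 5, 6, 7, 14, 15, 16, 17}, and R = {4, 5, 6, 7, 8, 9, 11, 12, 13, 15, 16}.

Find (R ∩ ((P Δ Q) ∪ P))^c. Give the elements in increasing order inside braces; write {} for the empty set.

P Δ Q = {5, 12, 15, 17}
(P Δ Q) ∪ P = {4, 5, 6, 7, 12, 14, 15, 16, 17}
R ∩ ((P Δ Q) ∪ P) = {4, 5, 6, 7, 12, 15, 16}
(R ∩ ((P Δ Q) ∪ P))^c = {8, 9, 10, 11, 13, 14, 17, 18, 19}

{8, 9, 10, 11, 13, 14, 17, 18, 19}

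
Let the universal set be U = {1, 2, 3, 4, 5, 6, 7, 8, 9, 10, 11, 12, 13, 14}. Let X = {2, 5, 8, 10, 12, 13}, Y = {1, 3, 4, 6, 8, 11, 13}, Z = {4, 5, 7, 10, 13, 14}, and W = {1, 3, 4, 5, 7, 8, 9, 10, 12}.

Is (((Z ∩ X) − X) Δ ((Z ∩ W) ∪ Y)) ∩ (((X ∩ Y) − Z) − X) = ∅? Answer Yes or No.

Z ∩ X = {5, 10, 13}
(Z ∩ X) − X = {}
Z ∩ W = {4, 5, 7, 10}
(Z ∩ W) ∪ Y = {1, 3, 4, 5, 6, 7, 8, 10, 11, 13}
((Z ∩ X) − X) Δ ((Z ∩ W) ∪ Y) = {1, 3, 4, 5, 6, 7, 8, 10, 11, 13}
X ∩ Y = {8, 13}
(X ∩ Y) − Z = {8}
((X ∩ Y) − Z) − X = {}
{1, 3, 4, 5, 6, 7, 8, 10, 11, 13} and {} share no elements.

Yes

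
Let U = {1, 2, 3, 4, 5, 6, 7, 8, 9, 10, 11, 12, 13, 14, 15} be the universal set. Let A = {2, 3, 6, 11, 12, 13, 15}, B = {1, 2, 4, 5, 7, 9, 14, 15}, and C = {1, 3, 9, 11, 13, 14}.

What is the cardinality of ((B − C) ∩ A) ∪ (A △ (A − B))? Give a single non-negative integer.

2

B − C = {2, 4, 5, 7, 15}
(B − C) ∩ A = {2, 15}
A − B = {3, 6, 11, 12, 13}
A △ (A − B) = {2, 15}
((B − C) ∩ A) ∪ (A △ (A − B)) = {2, 15}
|((B − C) ∩ A) ∪ (A △ (A − B))| = 2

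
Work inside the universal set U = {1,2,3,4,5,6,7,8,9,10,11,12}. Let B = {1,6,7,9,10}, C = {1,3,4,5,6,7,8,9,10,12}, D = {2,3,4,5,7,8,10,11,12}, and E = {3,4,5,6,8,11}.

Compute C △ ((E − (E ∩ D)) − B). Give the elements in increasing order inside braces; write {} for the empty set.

E ∩ D = {3,4,5,8,11}
E − (E ∩ D) = {6}
(E − (E ∩ D)) − B = {}
C △ ((E − (E ∩ D)) − B) = {1,3,4,5,6,7,8,9,10,12}

{1,3,4,5,6,7,8,9,10,12}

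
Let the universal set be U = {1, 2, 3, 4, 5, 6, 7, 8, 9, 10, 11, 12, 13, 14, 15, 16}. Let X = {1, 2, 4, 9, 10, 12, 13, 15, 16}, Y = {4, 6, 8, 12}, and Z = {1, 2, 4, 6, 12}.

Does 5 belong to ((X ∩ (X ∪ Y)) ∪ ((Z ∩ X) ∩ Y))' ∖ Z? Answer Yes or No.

5 ∉ X and 5 ∉ Y, so 5 ∉ X ∪ Y
5 ∉ X and 5 ∉ (X ∪ Y), so 5 ∉ X ∩ (X ∪ Y)
5 ∉ Z and 5 ∉ X, so 5 ∉ Z ∩ X
5 ∉ (Z ∩ X) and 5 ∉ Y, so 5 ∉ (Z ∩ X) ∩ Y
5 ∉ (X ∩ (X ∪ Y)) and 5 ∉ ((Z ∩ X) ∩ Y), so 5 ∉ (X ∩ (X ∪ Y)) ∪ ((Z ∩ X) ∩ Y)
5 ∈ ((X ∩ (X ∪ Y)) ∪ ((Z ∩ X) ∩ Y))' since 5 ∉ ((X ∩ (X ∪ Y)) ∪ ((Z ∩ X) ∩ Y))
5 ∈ ((X ∩ (X ∪ Y)) ∪ ((Z ∩ X) ∩ Y))' and 5 ∉ Z, so 5 ∈ ((X ∩ (X ∪ Y)) ∪ ((Z ∩ X) ∩ Y))' ∖ Z

Yes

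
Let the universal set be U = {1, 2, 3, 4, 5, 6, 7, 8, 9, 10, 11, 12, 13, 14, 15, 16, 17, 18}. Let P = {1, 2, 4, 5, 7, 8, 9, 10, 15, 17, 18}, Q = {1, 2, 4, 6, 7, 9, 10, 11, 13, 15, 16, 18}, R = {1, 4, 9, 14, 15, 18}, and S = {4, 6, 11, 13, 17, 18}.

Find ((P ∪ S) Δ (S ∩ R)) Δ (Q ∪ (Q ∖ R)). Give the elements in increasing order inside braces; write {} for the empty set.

P ∪ S = {1, 2, 4, 5, 6, 7, 8, 9, 10, 11, 13, 15, 17, 18}
S ∩ R = {4, 18}
(P ∪ S) Δ (S ∩ R) = {1, 2, 5, 6, 7, 8, 9, 10, 11, 13, 15, 17}
Q ∖ R = {2, 6, 7, 10, 11, 13, 16}
Q ∪ (Q ∖ R) = {1, 2, 4, 6, 7, 9, 10, 11, 13, 15, 16, 18}
((P ∪ S) Δ (S ∩ R)) Δ (Q ∪ (Q ∖ R)) = {4, 5, 8, 16, 17, 18}

{4, 5, 8, 16, 17, 18}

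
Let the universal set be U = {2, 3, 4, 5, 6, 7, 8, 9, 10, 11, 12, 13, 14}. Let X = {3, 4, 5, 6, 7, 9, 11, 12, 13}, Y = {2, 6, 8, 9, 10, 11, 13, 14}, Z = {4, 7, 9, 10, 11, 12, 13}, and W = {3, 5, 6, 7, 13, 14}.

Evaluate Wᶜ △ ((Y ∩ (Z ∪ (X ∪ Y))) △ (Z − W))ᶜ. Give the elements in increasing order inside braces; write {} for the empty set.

{2, 3, 4, 5, 7, 8, 12}

Wᶜ = {2, 4, 8, 9, 10, 11, 12}
X ∪ Y = {2, 3, 4, 5, 6, 7, 8, 9, 10, 11, 12, 13, 14}
Z ∪ (X ∪ Y) = {2, 3, 4, 5, 6, 7, 8, 9, 10, 11, 12, 13, 14}
Y ∩ (Z ∪ (X ∪ Y)) = {2, 6, 8, 9, 10, 11, 13, 14}
Z − W = {4, 9, 10, 11, 12}
(Y ∩ (Z ∪ (X ∪ Y))) △ (Z − W) = {2, 4, 6, 8, 12, 13, 14}
((Y ∩ (Z ∪ (X ∪ Y))) △ (Z − W))ᶜ = {3, 5, 7, 9, 10, 11}
Wᶜ △ ((Y ∩ (Z ∪ (X ∪ Y))) △ (Z − W))ᶜ = {2, 3, 4, 5, 7, 8, 12}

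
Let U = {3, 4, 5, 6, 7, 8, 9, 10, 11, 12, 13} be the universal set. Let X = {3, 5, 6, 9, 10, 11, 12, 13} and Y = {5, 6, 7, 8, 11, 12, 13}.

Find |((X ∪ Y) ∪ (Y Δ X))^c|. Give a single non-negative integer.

X ∪ Y = {3, 5, 6, 7, 8, 9, 10, 11, 12, 13}
Y Δ X = {3, 7, 8, 9, 10}
(X ∪ Y) ∪ (Y Δ X) = {3, 5, 6, 7, 8, 9, 10, 11, 12, 13}
((X ∪ Y) ∪ (Y Δ X))^c = {4}
|((X ∪ Y) ∪ (Y Δ X))^c| = 1

1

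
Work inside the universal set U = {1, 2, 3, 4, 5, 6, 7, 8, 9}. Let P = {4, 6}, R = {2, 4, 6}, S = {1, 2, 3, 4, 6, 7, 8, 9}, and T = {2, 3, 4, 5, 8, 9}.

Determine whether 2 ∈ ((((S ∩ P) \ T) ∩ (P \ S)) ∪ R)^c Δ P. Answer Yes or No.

2 ∈ S and 2 ∉ P, so 2 ∉ S ∩ P
2 ∉ (S ∩ P) and 2 ∈ T, so 2 ∉ (S ∩ P) \ T
2 ∉ P and 2 ∈ S, so 2 ∉ P \ S
2 ∉ ((S ∩ P) \ T) and 2 ∉ (P \ S), so 2 ∉ ((S ∩ P) \ T) ∩ (P \ S)
2 ∉ (((S ∩ P) \ T) ∩ (P \ S)) and 2 ∈ R, so 2 ∈ (((S ∩ P) \ T) ∩ (P \ S)) ∪ R
2 ∉ ((((S ∩ P) \ T) ∩ (P \ S)) ∪ R)^c since 2 ∈ ((((S ∩ P) \ T) ∩ (P \ S)) ∪ R)
2 ∉ ((((S ∩ P) \ T) ∩ (P \ S)) ∪ R)^c and 2 ∉ P, so 2 ∉ ((((S ∩ P) \ T) ∩ (P \ S)) ∪ R)^c Δ P

No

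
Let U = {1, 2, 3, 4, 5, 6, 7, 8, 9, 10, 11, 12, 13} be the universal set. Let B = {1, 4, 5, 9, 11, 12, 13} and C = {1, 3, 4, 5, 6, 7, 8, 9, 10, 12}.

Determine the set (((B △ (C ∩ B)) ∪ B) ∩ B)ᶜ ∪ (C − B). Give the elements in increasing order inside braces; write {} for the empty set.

C ∩ B = {1, 4, 5, 9, 12}
B △ (C ∩ B) = {11, 13}
(B △ (C ∩ B)) ∪ B = {1, 4, 5, 9, 11, 12, 13}
((B △ (C ∩ B)) ∪ B) ∩ B = {1, 4, 5, 9, 11, 12, 13}
(((B △ (C ∩ B)) ∪ B) ∩ B)ᶜ = {2, 3, 6, 7, 8, 10}
C − B = {3, 6, 7, 8, 10}
(((B △ (C ∩ B)) ∪ B) ∩ B)ᶜ ∪ (C − B) = {2, 3, 6, 7, 8, 10}

{2, 3, 6, 7, 8, 10}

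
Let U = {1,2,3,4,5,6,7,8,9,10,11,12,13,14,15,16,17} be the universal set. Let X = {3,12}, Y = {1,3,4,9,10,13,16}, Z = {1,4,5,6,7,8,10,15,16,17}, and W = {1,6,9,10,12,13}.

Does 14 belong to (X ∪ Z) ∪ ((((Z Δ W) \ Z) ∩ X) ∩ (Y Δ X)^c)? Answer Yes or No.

No

14 ∉ X and 14 ∉ Z, so 14 ∉ X ∪ Z
14 ∉ Z and 14 ∉ W, so 14 ∉ Z Δ W
14 ∉ (Z Δ W) and 14 ∉ Z, so 14 ∉ (Z Δ W) \ Z
14 ∉ ((Z Δ W) \ Z) and 14 ∉ X, so 14 ∉ ((Z Δ W) \ Z) ∩ X
14 ∉ Y and 14 ∉ X, so 14 ∉ Y Δ X
14 ∈ (Y Δ X)^c since 14 ∉ (Y Δ X)
14 ∉ (((Z Δ W) \ Z) ∩ X) and 14 ∈ (Y Δ X)^c, so 14 ∉ (((Z Δ W) \ Z) ∩ X) ∩ (Y Δ X)^c
14 ∉ (X ∪ Z) and 14 ∉ ((((Z Δ W) \ Z) ∩ X) ∩ (Y Δ X)^c), so 14 ∉ (X ∪ Z) ∪ ((((Z Δ W) \ Z) ∩ X) ∩ (Y Δ X)^c)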